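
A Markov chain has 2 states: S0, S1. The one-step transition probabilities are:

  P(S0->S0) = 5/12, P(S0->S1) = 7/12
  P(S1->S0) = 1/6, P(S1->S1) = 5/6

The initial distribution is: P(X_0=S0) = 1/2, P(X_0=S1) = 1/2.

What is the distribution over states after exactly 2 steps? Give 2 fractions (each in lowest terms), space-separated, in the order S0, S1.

Answer: 23/96 73/96

Derivation:
Propagating the distribution step by step (d_{t+1} = d_t * P):
d_0 = (S0=1/2, S1=1/2)
  d_1[S0] = 1/2*5/12 + 1/2*1/6 = 7/24
  d_1[S1] = 1/2*7/12 + 1/2*5/6 = 17/24
d_1 = (S0=7/24, S1=17/24)
  d_2[S0] = 7/24*5/12 + 17/24*1/6 = 23/96
  d_2[S1] = 7/24*7/12 + 17/24*5/6 = 73/96
d_2 = (S0=23/96, S1=73/96)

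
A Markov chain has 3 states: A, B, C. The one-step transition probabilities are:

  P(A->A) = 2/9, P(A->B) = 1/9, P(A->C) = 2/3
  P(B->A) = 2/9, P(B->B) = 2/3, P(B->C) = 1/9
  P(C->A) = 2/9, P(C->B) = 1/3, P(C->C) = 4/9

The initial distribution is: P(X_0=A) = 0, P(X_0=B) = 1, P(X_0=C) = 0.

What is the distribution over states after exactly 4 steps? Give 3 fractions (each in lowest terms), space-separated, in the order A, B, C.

Answer: 2/9 317/729 250/729

Derivation:
Propagating the distribution step by step (d_{t+1} = d_t * P):
d_0 = (A=0, B=1, C=0)
  d_1[A] = 0*2/9 + 1*2/9 + 0*2/9 = 2/9
  d_1[B] = 0*1/9 + 1*2/3 + 0*1/3 = 2/3
  d_1[C] = 0*2/3 + 1*1/9 + 0*4/9 = 1/9
d_1 = (A=2/9, B=2/3, C=1/9)
  d_2[A] = 2/9*2/9 + 2/3*2/9 + 1/9*2/9 = 2/9
  d_2[B] = 2/9*1/9 + 2/3*2/3 + 1/9*1/3 = 41/81
  d_2[C] = 2/9*2/3 + 2/3*1/9 + 1/9*4/9 = 22/81
d_2 = (A=2/9, B=41/81, C=22/81)
  d_3[A] = 2/9*2/9 + 41/81*2/9 + 22/81*2/9 = 2/9
  d_3[B] = 2/9*1/9 + 41/81*2/3 + 22/81*1/3 = 110/243
  d_3[C] = 2/9*2/3 + 41/81*1/9 + 22/81*4/9 = 79/243
d_3 = (A=2/9, B=110/243, C=79/243)
  d_4[A] = 2/9*2/9 + 110/243*2/9 + 79/243*2/9 = 2/9
  d_4[B] = 2/9*1/9 + 110/243*2/3 + 79/243*1/3 = 317/729
  d_4[C] = 2/9*2/3 + 110/243*1/9 + 79/243*4/9 = 250/729
d_4 = (A=2/9, B=317/729, C=250/729)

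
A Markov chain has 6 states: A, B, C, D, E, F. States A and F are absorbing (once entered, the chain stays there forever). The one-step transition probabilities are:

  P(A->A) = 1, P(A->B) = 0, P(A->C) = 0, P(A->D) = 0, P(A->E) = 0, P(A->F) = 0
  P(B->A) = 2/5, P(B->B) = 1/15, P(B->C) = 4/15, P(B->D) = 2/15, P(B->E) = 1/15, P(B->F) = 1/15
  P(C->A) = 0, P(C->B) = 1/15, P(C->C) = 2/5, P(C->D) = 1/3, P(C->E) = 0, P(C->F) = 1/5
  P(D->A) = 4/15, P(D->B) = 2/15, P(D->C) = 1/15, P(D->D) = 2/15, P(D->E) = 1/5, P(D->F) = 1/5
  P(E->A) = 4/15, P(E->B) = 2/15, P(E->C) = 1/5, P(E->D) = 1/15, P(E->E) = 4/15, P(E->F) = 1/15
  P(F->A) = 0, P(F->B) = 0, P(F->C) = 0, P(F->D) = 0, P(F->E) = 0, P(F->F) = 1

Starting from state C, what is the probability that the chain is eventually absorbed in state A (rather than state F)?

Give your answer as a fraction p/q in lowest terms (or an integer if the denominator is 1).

Let a_i = P(absorbed in A | start in state i).
Boundary conditions: a_A = 1, a_F = 0.
For each transient state i, a_i = sum_j P(i->j) * a_j:
  a_B = 2/5*a_A + 1/15*a_B + 4/15*a_C + 2/15*a_D + 1/15*a_E + 1/15*a_F
  a_C = 0*a_A + 1/15*a_B + 2/5*a_C + 1/3*a_D + 0*a_E + 1/5*a_F
  a_D = 4/15*a_A + 2/15*a_B + 1/15*a_C + 2/15*a_D + 1/5*a_E + 1/5*a_F
  a_E = 4/15*a_A + 2/15*a_B + 1/5*a_C + 1/15*a_D + 4/15*a_E + 1/15*a_F

Substituting a_A = 1 and a_F = 0, rearrange to (I - Q) a = r where r[i] = P(i -> A):
  [14/15, -4/15, -2/15, -1/15] . (a_B, a_C, a_D, a_E) = 2/5
  [-1/15, 3/5, -1/3, 0] . (a_B, a_C, a_D, a_E) = 0
  [-2/15, -1/15, 13/15, -1/5] . (a_B, a_C, a_D, a_E) = 4/15
  [-2/15, -1/5, -1/15, 11/15] . (a_B, a_C, a_D, a_E) = 4/15

Solving yields:
  a_B = 1204/1783
  a_C = 721/1783
  a_D = 1057/1783
  a_E = 1160/1783

Starting state is C, so the absorption probability is a_C = 721/1783.

Answer: 721/1783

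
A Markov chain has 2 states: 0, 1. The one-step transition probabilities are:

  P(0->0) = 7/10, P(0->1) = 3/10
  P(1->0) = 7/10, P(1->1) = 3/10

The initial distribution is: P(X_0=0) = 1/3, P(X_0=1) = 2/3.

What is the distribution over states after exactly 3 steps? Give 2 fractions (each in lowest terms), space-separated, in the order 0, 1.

Answer: 7/10 3/10

Derivation:
Propagating the distribution step by step (d_{t+1} = d_t * P):
d_0 = (0=1/3, 1=2/3)
  d_1[0] = 1/3*7/10 + 2/3*7/10 = 7/10
  d_1[1] = 1/3*3/10 + 2/3*3/10 = 3/10
d_1 = (0=7/10, 1=3/10)
  d_2[0] = 7/10*7/10 + 3/10*7/10 = 7/10
  d_2[1] = 7/10*3/10 + 3/10*3/10 = 3/10
d_2 = (0=7/10, 1=3/10)
  d_3[0] = 7/10*7/10 + 3/10*7/10 = 7/10
  d_3[1] = 7/10*3/10 + 3/10*3/10 = 3/10
d_3 = (0=7/10, 1=3/10)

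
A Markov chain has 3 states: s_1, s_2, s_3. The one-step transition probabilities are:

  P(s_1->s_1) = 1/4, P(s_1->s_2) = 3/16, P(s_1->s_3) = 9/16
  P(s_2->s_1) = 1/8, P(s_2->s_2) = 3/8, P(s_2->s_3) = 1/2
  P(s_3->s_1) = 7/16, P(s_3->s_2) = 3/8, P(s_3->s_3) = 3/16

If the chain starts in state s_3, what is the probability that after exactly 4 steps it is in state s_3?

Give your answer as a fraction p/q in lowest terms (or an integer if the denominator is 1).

Computing P^4 by repeated multiplication:
P^1 =
  s_1: [1/4, 3/16, 9/16]
  s_2: [1/8, 3/8, 1/2]
  s_3: [7/16, 3/8, 3/16]
P^2 =
  s_1: [85/256, 21/64, 87/256]
  s_2: [19/64, 45/128, 45/128]
  s_3: [61/256, 75/256, 15/32]
P^3 =
  s_1: [1117/4096, 1281/4096, 849/2048]
  s_2: [557/2048, 327/1024, 837/2048]
  s_3: [617/2048, 1353/4096, 1509/4096]
P^4 =
  s_1: [4729/16384, 21225/65536, 25395/65536]
  s_2: [9395/32768, 10617/32768, 3189/8192]
  s_3: [18205/65536, 10437/32768, 26457/65536]

(P^4)[s_3 -> s_3] = 26457/65536

Answer: 26457/65536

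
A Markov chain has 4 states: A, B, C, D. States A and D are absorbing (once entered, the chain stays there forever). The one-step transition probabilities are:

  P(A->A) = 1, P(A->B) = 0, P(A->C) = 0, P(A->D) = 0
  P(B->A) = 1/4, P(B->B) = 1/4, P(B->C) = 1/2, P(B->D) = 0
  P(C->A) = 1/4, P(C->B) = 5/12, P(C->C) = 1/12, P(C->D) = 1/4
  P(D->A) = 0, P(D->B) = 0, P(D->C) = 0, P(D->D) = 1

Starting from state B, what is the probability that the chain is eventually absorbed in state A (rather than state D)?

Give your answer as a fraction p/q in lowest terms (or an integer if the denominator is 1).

Answer: 17/23

Derivation:
Let a_i = P(absorbed in A | start in state i).
Boundary conditions: a_A = 1, a_D = 0.
For each transient state i, a_i = sum_j P(i->j) * a_j:
  a_B = 1/4*a_A + 1/4*a_B + 1/2*a_C + 0*a_D
  a_C = 1/4*a_A + 5/12*a_B + 1/12*a_C + 1/4*a_D

Substituting a_A = 1 and a_D = 0, rearrange to (I - Q) a = r where r[i] = P(i -> A):
  [3/4, -1/2] . (a_B, a_C) = 1/4
  [-5/12, 11/12] . (a_B, a_C) = 1/4

Solving yields:
  a_B = 17/23
  a_C = 14/23

Starting state is B, so the absorption probability is a_B = 17/23.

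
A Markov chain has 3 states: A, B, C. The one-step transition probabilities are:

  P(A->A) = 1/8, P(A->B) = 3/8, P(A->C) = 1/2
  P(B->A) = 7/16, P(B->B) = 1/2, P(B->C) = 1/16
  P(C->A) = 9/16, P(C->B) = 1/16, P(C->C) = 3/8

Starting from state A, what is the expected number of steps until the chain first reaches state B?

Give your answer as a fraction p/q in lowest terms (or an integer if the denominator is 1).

Let h_i = expected steps to first reach B from state i.
Boundary: h_B = 0.
First-step equations for the other states:
  h_A = 1 + 1/8*h_A + 3/8*h_B + 1/2*h_C
  h_C = 1 + 9/16*h_A + 1/16*h_B + 3/8*h_C

Substituting h_B = 0 and rearranging gives the linear system (I - Q) h = 1:
  [7/8, -1/2] . (h_A, h_C) = 1
  [-9/16, 5/8] . (h_A, h_C) = 1

Solving yields:
  h_A = 72/17
  h_C = 92/17

Starting state is A, so the expected hitting time is h_A = 72/17.

Answer: 72/17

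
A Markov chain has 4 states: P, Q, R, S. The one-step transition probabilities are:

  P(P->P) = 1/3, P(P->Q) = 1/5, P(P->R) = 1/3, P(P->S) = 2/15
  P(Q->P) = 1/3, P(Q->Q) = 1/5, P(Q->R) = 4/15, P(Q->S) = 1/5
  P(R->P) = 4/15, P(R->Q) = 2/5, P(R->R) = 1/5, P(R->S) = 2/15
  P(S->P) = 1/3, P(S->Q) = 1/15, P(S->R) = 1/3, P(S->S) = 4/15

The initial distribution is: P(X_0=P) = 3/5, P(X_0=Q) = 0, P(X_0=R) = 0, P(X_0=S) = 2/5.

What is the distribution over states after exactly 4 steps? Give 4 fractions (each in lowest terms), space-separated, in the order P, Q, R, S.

Propagating the distribution step by step (d_{t+1} = d_t * P):
d_0 = (P=3/5, Q=0, R=0, S=2/5)
  d_1[P] = 3/5*1/3 + 0*1/3 + 0*4/15 + 2/5*1/3 = 1/3
  d_1[Q] = 3/5*1/5 + 0*1/5 + 0*2/5 + 2/5*1/15 = 11/75
  d_1[R] = 3/5*1/3 + 0*4/15 + 0*1/5 + 2/5*1/3 = 1/3
  d_1[S] = 3/5*2/15 + 0*1/5 + 0*2/15 + 2/5*4/15 = 14/75
d_1 = (P=1/3, Q=11/75, R=1/3, S=14/75)
  d_2[P] = 1/3*1/3 + 11/75*1/3 + 1/3*4/15 + 14/75*1/3 = 14/45
  d_2[Q] = 1/3*1/5 + 11/75*1/5 + 1/3*2/5 + 14/75*1/15 = 272/1125
  d_2[R] = 1/3*1/3 + 11/75*4/15 + 1/3*1/5 + 14/75*1/3 = 314/1125
  d_2[S] = 1/3*2/15 + 11/75*1/5 + 1/3*2/15 + 14/75*4/15 = 21/125
d_2 = (P=14/45, Q=272/1125, R=314/1125, S=21/125)
  d_3[P] = 14/45*1/3 + 272/1125*1/3 + 314/1125*4/15 + 21/125*1/3 = 5311/16875
  d_3[Q] = 14/45*1/5 + 272/1125*1/5 + 314/1125*2/5 + 21/125*1/15 = 1313/5625
  d_3[R] = 14/45*1/3 + 272/1125*4/15 + 314/1125*1/5 + 21/125*1/3 = 7/25
  d_3[S] = 14/45*2/15 + 272/1125*1/5 + 314/1125*2/15 + 21/125*4/15 = 116/675
d_3 = (P=5311/16875, Q=1313/5625, R=7/25, S=116/675)
  d_4[P] = 5311/16875*1/3 + 1313/5625*1/3 + 7/25*4/15 + 116/675*1/3 = 118/375
  d_4[Q] = 5311/16875*1/5 + 1313/5625*1/5 + 7/25*2/5 + 116/675*1/15 = 472/2025
  d_4[R] = 5311/16875*1/3 + 1313/5625*4/15 + 7/25*1/5 + 116/675*1/3 = 23662/84375
  d_4[S] = 5311/16875*2/15 + 1313/5625*1/5 + 7/25*2/15 + 116/675*4/15 = 43489/253125
d_4 = (P=118/375, Q=472/2025, R=23662/84375, S=43489/253125)

Answer: 118/375 472/2025 23662/84375 43489/253125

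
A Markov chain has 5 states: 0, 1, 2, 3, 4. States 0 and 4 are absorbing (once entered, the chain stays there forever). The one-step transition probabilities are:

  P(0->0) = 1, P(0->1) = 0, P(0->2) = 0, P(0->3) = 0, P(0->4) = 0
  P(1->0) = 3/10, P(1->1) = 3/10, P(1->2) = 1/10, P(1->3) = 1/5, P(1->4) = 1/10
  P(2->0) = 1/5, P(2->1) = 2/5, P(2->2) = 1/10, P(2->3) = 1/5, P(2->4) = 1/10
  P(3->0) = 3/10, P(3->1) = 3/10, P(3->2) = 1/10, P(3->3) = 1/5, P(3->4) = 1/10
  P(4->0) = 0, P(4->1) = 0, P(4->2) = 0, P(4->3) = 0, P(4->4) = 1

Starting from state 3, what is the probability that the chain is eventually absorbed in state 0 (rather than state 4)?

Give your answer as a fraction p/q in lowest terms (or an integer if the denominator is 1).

Let a_i = P(absorbed in 0 | start in state i).
Boundary conditions: a_0 = 1, a_4 = 0.
For each transient state i, a_i = sum_j P(i->j) * a_j:
  a_1 = 3/10*a_0 + 3/10*a_1 + 1/10*a_2 + 1/5*a_3 + 1/10*a_4
  a_2 = 1/5*a_0 + 2/5*a_1 + 1/10*a_2 + 1/5*a_3 + 1/10*a_4
  a_3 = 3/10*a_0 + 3/10*a_1 + 1/10*a_2 + 1/5*a_3 + 1/10*a_4

Substituting a_0 = 1 and a_4 = 0, rearrange to (I - Q) a = r where r[i] = P(i -> 0):
  [7/10, -1/10, -1/5] . (a_1, a_2, a_3) = 3/10
  [-2/5, 9/10, -1/5] . (a_1, a_2, a_3) = 1/5
  [-3/10, -1/10, 4/5] . (a_1, a_2, a_3) = 3/10

Solving yields:
  a_1 = 29/39
  a_2 = 28/39
  a_3 = 29/39

Starting state is 3, so the absorption probability is a_3 = 29/39.

Answer: 29/39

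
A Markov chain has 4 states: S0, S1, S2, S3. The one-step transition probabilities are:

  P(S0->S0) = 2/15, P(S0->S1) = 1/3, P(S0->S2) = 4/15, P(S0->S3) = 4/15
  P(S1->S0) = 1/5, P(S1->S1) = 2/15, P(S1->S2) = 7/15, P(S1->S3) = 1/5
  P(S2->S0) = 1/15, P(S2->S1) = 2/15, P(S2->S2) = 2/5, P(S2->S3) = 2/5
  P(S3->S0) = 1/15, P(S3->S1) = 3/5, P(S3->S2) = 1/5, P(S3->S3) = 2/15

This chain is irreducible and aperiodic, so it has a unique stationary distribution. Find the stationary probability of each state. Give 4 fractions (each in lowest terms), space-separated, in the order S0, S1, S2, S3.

The stationary distribution satisfies pi = pi * P, i.e.:
  pi_S0 = 2/15*pi_S0 + 1/5*pi_S1 + 1/15*pi_S2 + 1/15*pi_S3
  pi_S1 = 1/3*pi_S0 + 2/15*pi_S1 + 2/15*pi_S2 + 3/5*pi_S3
  pi_S2 = 4/15*pi_S0 + 7/15*pi_S1 + 2/5*pi_S2 + 1/5*pi_S3
  pi_S3 = 4/15*pi_S0 + 1/5*pi_S1 + 2/5*pi_S2 + 2/15*pi_S3
with normalization: pi_S0 + pi_S1 + pi_S2 + pi_S3 = 1.

Using the first 3 balance equations plus normalization, the linear system A*pi = b is:
  [-13/15, 1/5, 1/15, 1/15] . pi = 0
  [1/3, -13/15, 2/15, 3/5] . pi = 0
  [4/15, 7/15, -3/5, 1/5] . pi = 0
  [1, 1, 1, 1] . pi = 1

Solving yields:
  pi_S0 = 233/2099
  pi_S1 = 1163/4198
  pi_S2 = 738/2099
  pi_S3 = 1093/4198

Verification (pi * P):
  233/2099*2/15 + 1163/4198*1/5 + 738/2099*1/15 + 1093/4198*1/15 = 233/2099 = pi_S0  (ok)
  233/2099*1/3 + 1163/4198*2/15 + 738/2099*2/15 + 1093/4198*3/5 = 1163/4198 = pi_S1  (ok)
  233/2099*4/15 + 1163/4198*7/15 + 738/2099*2/5 + 1093/4198*1/5 = 738/2099 = pi_S2  (ok)
  233/2099*4/15 + 1163/4198*1/5 + 738/2099*2/5 + 1093/4198*2/15 = 1093/4198 = pi_S3  (ok)

Answer: 233/2099 1163/4198 738/2099 1093/4198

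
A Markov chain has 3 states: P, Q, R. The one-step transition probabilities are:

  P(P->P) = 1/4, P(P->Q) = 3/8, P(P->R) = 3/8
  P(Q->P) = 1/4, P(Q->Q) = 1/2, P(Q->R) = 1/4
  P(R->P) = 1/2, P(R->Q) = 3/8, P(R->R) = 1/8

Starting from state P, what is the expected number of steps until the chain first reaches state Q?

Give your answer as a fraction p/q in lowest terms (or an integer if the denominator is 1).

Answer: 8/3

Derivation:
Let h_i = expected steps to first reach Q from state i.
Boundary: h_Q = 0.
First-step equations for the other states:
  h_P = 1 + 1/4*h_P + 3/8*h_Q + 3/8*h_R
  h_R = 1 + 1/2*h_P + 3/8*h_Q + 1/8*h_R

Substituting h_Q = 0 and rearranging gives the linear system (I - Q) h = 1:
  [3/4, -3/8] . (h_P, h_R) = 1
  [-1/2, 7/8] . (h_P, h_R) = 1

Solving yields:
  h_P = 8/3
  h_R = 8/3

Starting state is P, so the expected hitting time is h_P = 8/3.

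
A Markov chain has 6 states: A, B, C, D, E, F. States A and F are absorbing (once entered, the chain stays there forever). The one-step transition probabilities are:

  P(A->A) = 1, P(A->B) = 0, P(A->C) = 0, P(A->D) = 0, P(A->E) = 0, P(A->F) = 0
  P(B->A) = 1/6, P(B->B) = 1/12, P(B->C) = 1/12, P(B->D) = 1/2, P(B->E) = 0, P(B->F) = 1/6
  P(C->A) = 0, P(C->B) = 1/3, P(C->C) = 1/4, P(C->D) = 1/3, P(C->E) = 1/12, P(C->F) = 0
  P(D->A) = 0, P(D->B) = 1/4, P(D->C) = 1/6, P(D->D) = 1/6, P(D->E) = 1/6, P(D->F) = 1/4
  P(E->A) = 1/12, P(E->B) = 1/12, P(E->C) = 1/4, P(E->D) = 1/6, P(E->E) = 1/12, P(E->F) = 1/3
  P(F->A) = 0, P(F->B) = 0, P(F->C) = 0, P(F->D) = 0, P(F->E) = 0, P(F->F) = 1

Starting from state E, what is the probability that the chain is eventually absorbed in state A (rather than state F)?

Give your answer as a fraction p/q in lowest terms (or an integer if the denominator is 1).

Answer: 314/1447

Derivation:
Let a_i = P(absorbed in A | start in state i).
Boundary conditions: a_A = 1, a_F = 0.
For each transient state i, a_i = sum_j P(i->j) * a_j:
  a_B = 1/6*a_A + 1/12*a_B + 1/12*a_C + 1/2*a_D + 0*a_E + 1/6*a_F
  a_C = 0*a_A + 1/3*a_B + 1/4*a_C + 1/3*a_D + 1/12*a_E + 0*a_F
  a_D = 0*a_A + 1/4*a_B + 1/6*a_C + 1/6*a_D + 1/6*a_E + 1/4*a_F
  a_E = 1/12*a_A + 1/12*a_B + 1/4*a_C + 1/6*a_D + 1/12*a_E + 1/3*a_F

Substituting a_A = 1 and a_F = 0, rearrange to (I - Q) a = r where r[i] = P(i -> A):
  [11/12, -1/12, -1/2, 0] . (a_B, a_C, a_D, a_E) = 1/6
  [-1/3, 3/4, -1/3, -1/12] . (a_B, a_C, a_D, a_E) = 0
  [-1/4, -1/6, 5/6, -1/6] . (a_B, a_C, a_D, a_E) = 0
  [-1/12, -1/4, -1/6, 11/12] . (a_B, a_C, a_D, a_E) = 1/12

Solving yields:
  a_B = 877/2894
  a_C = 347/1447
  a_D = 1055/5788
  a_E = 314/1447

Starting state is E, so the absorption probability is a_E = 314/1447.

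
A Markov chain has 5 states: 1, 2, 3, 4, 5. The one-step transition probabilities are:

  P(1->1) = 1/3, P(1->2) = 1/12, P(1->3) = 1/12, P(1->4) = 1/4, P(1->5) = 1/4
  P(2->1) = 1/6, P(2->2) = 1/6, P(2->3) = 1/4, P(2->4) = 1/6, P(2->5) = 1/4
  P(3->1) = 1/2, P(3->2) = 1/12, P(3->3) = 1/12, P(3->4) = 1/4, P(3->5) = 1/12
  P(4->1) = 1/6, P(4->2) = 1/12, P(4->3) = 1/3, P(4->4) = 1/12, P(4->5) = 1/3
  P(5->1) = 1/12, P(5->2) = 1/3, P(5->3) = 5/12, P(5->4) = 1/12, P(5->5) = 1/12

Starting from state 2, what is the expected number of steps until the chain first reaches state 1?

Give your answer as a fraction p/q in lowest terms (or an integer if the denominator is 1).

Answer: 7788/1831

Derivation:
Let h_i = expected steps to first reach 1 from state i.
Boundary: h_1 = 0.
First-step equations for the other states:
  h_2 = 1 + 1/6*h_1 + 1/6*h_2 + 1/4*h_3 + 1/6*h_4 + 1/4*h_5
  h_3 = 1 + 1/2*h_1 + 1/12*h_2 + 1/12*h_3 + 1/4*h_4 + 1/12*h_5
  h_4 = 1 + 1/6*h_1 + 1/12*h_2 + 1/3*h_3 + 1/12*h_4 + 1/3*h_5
  h_5 = 1 + 1/12*h_1 + 1/3*h_2 + 5/12*h_3 + 1/12*h_4 + 1/12*h_5

Substituting h_1 = 0 and rearranging gives the linear system (I - Q) h = 1:
  [5/6, -1/4, -1/6, -1/4] . (h_2, h_3, h_4, h_5) = 1
  [-1/12, 11/12, -1/4, -1/12] . (h_2, h_3, h_4, h_5) = 1
  [-1/12, -1/3, 11/12, -1/3] . (h_2, h_3, h_4, h_5) = 1
  [-1/3, -5/12, -1/12, 11/12] . (h_2, h_3, h_4, h_5) = 1

Solving yields:
  h_2 = 7788/1831
  h_3 = 5517/1831
  h_4 = 7632/1831
  h_5 = 8031/1831

Starting state is 2, so the expected hitting time is h_2 = 7788/1831.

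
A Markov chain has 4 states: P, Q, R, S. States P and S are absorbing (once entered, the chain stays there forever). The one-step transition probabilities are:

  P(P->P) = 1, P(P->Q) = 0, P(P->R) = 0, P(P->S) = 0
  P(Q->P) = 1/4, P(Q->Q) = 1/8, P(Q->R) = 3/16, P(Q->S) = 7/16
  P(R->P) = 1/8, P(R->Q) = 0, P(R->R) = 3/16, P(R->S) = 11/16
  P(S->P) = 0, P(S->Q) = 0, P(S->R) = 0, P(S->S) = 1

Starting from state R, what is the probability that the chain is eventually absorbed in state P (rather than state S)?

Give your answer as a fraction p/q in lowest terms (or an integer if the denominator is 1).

Answer: 2/13

Derivation:
Let a_i = P(absorbed in P | start in state i).
Boundary conditions: a_P = 1, a_S = 0.
For each transient state i, a_i = sum_j P(i->j) * a_j:
  a_Q = 1/4*a_P + 1/8*a_Q + 3/16*a_R + 7/16*a_S
  a_R = 1/8*a_P + 0*a_Q + 3/16*a_R + 11/16*a_S

Substituting a_P = 1 and a_S = 0, rearrange to (I - Q) a = r where r[i] = P(i -> P):
  [7/8, -3/16] . (a_Q, a_R) = 1/4
  [0, 13/16] . (a_Q, a_R) = 1/8

Solving yields:
  a_Q = 29/91
  a_R = 2/13

Starting state is R, so the absorption probability is a_R = 2/13.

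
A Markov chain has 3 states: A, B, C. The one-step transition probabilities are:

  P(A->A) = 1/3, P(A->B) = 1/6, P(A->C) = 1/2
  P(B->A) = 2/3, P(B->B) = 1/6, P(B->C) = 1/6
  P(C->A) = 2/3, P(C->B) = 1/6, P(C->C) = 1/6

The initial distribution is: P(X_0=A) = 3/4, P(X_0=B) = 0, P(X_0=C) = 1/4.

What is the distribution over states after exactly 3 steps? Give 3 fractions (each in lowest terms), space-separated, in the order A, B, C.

Propagating the distribution step by step (d_{t+1} = d_t * P):
d_0 = (A=3/4, B=0, C=1/4)
  d_1[A] = 3/4*1/3 + 0*2/3 + 1/4*2/3 = 5/12
  d_1[B] = 3/4*1/6 + 0*1/6 + 1/4*1/6 = 1/6
  d_1[C] = 3/4*1/2 + 0*1/6 + 1/4*1/6 = 5/12
d_1 = (A=5/12, B=1/6, C=5/12)
  d_2[A] = 5/12*1/3 + 1/6*2/3 + 5/12*2/3 = 19/36
  d_2[B] = 5/12*1/6 + 1/6*1/6 + 5/12*1/6 = 1/6
  d_2[C] = 5/12*1/2 + 1/6*1/6 + 5/12*1/6 = 11/36
d_2 = (A=19/36, B=1/6, C=11/36)
  d_3[A] = 19/36*1/3 + 1/6*2/3 + 11/36*2/3 = 53/108
  d_3[B] = 19/36*1/6 + 1/6*1/6 + 11/36*1/6 = 1/6
  d_3[C] = 19/36*1/2 + 1/6*1/6 + 11/36*1/6 = 37/108
d_3 = (A=53/108, B=1/6, C=37/108)

Answer: 53/108 1/6 37/108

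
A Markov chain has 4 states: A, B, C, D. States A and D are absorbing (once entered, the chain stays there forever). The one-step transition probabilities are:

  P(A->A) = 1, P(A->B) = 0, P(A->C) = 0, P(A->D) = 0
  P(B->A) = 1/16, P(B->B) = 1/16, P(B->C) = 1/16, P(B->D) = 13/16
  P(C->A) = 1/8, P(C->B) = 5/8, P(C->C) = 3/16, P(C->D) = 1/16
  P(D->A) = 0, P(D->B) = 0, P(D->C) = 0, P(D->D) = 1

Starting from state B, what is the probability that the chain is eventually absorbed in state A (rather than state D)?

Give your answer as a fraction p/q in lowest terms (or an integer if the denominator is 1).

Answer: 3/37

Derivation:
Let a_i = P(absorbed in A | start in state i).
Boundary conditions: a_A = 1, a_D = 0.
For each transient state i, a_i = sum_j P(i->j) * a_j:
  a_B = 1/16*a_A + 1/16*a_B + 1/16*a_C + 13/16*a_D
  a_C = 1/8*a_A + 5/8*a_B + 3/16*a_C + 1/16*a_D

Substituting a_A = 1 and a_D = 0, rearrange to (I - Q) a = r where r[i] = P(i -> A):
  [15/16, -1/16] . (a_B, a_C) = 1/16
  [-5/8, 13/16] . (a_B, a_C) = 1/8

Solving yields:
  a_B = 3/37
  a_C = 8/37

Starting state is B, so the absorption probability is a_B = 3/37.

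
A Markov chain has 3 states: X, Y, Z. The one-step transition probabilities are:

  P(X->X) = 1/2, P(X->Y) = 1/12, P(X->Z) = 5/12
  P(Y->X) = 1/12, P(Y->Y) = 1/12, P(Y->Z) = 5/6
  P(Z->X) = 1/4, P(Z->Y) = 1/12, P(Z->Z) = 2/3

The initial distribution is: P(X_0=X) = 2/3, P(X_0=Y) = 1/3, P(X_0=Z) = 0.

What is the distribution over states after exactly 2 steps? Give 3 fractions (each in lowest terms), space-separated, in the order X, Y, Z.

Answer: 47/144 1/12 85/144

Derivation:
Propagating the distribution step by step (d_{t+1} = d_t * P):
d_0 = (X=2/3, Y=1/3, Z=0)
  d_1[X] = 2/3*1/2 + 1/3*1/12 + 0*1/4 = 13/36
  d_1[Y] = 2/3*1/12 + 1/3*1/12 + 0*1/12 = 1/12
  d_1[Z] = 2/3*5/12 + 1/3*5/6 + 0*2/3 = 5/9
d_1 = (X=13/36, Y=1/12, Z=5/9)
  d_2[X] = 13/36*1/2 + 1/12*1/12 + 5/9*1/4 = 47/144
  d_2[Y] = 13/36*1/12 + 1/12*1/12 + 5/9*1/12 = 1/12
  d_2[Z] = 13/36*5/12 + 1/12*5/6 + 5/9*2/3 = 85/144
d_2 = (X=47/144, Y=1/12, Z=85/144)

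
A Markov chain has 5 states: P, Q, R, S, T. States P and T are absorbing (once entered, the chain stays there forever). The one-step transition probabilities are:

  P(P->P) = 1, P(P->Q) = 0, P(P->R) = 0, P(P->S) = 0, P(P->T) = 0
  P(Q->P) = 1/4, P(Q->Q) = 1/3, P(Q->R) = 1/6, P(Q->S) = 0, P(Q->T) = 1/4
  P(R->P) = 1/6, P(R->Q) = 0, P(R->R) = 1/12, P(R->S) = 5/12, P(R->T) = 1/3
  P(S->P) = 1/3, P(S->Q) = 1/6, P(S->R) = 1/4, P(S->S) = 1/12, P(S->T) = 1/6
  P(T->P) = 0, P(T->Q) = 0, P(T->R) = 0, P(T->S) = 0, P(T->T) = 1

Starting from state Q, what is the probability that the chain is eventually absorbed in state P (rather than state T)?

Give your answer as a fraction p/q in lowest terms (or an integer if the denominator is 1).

Answer: 67/138

Derivation:
Let a_i = P(absorbed in P | start in state i).
Boundary conditions: a_P = 1, a_T = 0.
For each transient state i, a_i = sum_j P(i->j) * a_j:
  a_Q = 1/4*a_P + 1/3*a_Q + 1/6*a_R + 0*a_S + 1/4*a_T
  a_R = 1/6*a_P + 0*a_Q + 1/12*a_R + 5/12*a_S + 1/3*a_T
  a_S = 1/3*a_P + 1/6*a_Q + 1/4*a_R + 1/12*a_S + 1/6*a_T

Substituting a_P = 1 and a_T = 0, rearrange to (I - Q) a = r where r[i] = P(i -> P):
  [2/3, -1/6, 0] . (a_Q, a_R, a_S) = 1/4
  [0, 11/12, -5/12] . (a_Q, a_R, a_S) = 1/6
  [-1/6, -1/4, 11/12] . (a_Q, a_R, a_S) = 1/3

Solving yields:
  a_Q = 67/138
  a_R = 61/138
  a_S = 79/138

Starting state is Q, so the absorption probability is a_Q = 67/138.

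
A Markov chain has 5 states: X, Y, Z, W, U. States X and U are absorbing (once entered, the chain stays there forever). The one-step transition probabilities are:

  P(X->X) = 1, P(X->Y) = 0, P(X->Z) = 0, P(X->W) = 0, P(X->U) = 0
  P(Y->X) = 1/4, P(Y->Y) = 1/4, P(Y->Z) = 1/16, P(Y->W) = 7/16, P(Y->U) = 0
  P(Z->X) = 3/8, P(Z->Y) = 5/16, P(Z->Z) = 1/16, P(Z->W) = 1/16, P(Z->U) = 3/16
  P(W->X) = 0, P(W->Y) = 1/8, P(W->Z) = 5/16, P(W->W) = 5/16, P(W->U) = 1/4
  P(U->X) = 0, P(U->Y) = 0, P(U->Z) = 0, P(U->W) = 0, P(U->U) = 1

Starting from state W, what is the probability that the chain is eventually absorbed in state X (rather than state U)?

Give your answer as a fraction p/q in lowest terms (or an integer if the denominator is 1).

Answer: 296/739

Derivation:
Let a_i = P(absorbed in X | start in state i).
Boundary conditions: a_X = 1, a_U = 0.
For each transient state i, a_i = sum_j P(i->j) * a_j:
  a_Y = 1/4*a_X + 1/4*a_Y + 1/16*a_Z + 7/16*a_W + 0*a_U
  a_Z = 3/8*a_X + 5/16*a_Y + 1/16*a_Z + 1/16*a_W + 3/16*a_U
  a_W = 0*a_X + 1/8*a_Y + 5/16*a_Z + 5/16*a_W + 1/4*a_U

Substituting a_X = 1 and a_U = 0, rearrange to (I - Q) a = r where r[i] = P(i -> X):
  [3/4, -1/16, -7/16] . (a_Y, a_Z, a_W) = 1/4
  [-5/16, 15/16, -1/16] . (a_Y, a_Z, a_W) = 3/8
  [-1/8, -5/16, 11/16] . (a_Y, a_Z, a_W) = 0

Solving yields:
  a_Y = 458/739
  a_Z = 468/739
  a_W = 296/739

Starting state is W, so the absorption probability is a_W = 296/739.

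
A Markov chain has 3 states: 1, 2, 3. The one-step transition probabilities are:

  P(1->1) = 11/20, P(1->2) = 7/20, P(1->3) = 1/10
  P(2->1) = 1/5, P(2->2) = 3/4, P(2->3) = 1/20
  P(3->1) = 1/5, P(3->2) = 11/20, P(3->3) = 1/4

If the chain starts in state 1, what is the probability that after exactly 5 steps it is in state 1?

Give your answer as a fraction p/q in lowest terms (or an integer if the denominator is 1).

Computing P^5 by repeated multiplication:
P^1 =
  1: [11/20, 7/20, 1/10]
  2: [1/5, 3/4, 1/20]
  3: [1/5, 11/20, 1/4]
P^2 =
  1: [157/400, 51/100, 39/400]
  2: [27/100, 33/50, 7/100]
  3: [27/100, 31/50, 11/100]
P^3 =
  1: [2699/8000, 1147/2000, 713/8000]
  2: [589/2000, 157/250, 31/400]
  3: [589/2000, 31/50, 171/2000]
P^4 =
  1: [50893/160000, 23889/40000, 13551/160000]
  2: [12123/40000, 6167/10000, 3209/40000]
  3: [12123/40000, 6151/10000, 3273/40000]
P^5 =
  1: [996251/3200000, 484663/800000, 265097/3200000]
  2: [244861/800000, 24509/40000, 64959/800000]
  3: [244861/800000, 122481/200000, 13043/160000]

(P^5)[1 -> 1] = 996251/3200000

Answer: 996251/3200000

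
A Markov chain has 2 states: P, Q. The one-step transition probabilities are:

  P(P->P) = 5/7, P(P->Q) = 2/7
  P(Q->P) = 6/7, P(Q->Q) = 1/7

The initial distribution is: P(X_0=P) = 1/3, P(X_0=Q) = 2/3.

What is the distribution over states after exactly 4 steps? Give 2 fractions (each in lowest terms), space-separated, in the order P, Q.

Answer: 5401/7203 1802/7203

Derivation:
Propagating the distribution step by step (d_{t+1} = d_t * P):
d_0 = (P=1/3, Q=2/3)
  d_1[P] = 1/3*5/7 + 2/3*6/7 = 17/21
  d_1[Q] = 1/3*2/7 + 2/3*1/7 = 4/21
d_1 = (P=17/21, Q=4/21)
  d_2[P] = 17/21*5/7 + 4/21*6/7 = 109/147
  d_2[Q] = 17/21*2/7 + 4/21*1/7 = 38/147
d_2 = (P=109/147, Q=38/147)
  d_3[P] = 109/147*5/7 + 38/147*6/7 = 773/1029
  d_3[Q] = 109/147*2/7 + 38/147*1/7 = 256/1029
d_3 = (P=773/1029, Q=256/1029)
  d_4[P] = 773/1029*5/7 + 256/1029*6/7 = 5401/7203
  d_4[Q] = 773/1029*2/7 + 256/1029*1/7 = 1802/7203
d_4 = (P=5401/7203, Q=1802/7203)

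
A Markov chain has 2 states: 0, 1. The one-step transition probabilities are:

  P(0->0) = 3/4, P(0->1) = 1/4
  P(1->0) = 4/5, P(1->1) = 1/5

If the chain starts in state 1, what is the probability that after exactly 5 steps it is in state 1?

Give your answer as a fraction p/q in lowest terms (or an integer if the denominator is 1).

Computing P^5 by repeated multiplication:
P^1 =
  0: [3/4, 1/4]
  1: [4/5, 1/5]
P^2 =
  0: [61/80, 19/80]
  1: [19/25, 6/25]
P^3 =
  0: [1219/1600, 381/1600]
  1: [381/500, 119/500]
P^4 =
  0: [24381/32000, 7619/32000]
  1: [7619/10000, 2381/10000]
P^5 =
  0: [487619/640000, 152381/640000]
  1: [152381/200000, 47619/200000]

(P^5)[1 -> 1] = 47619/200000

Answer: 47619/200000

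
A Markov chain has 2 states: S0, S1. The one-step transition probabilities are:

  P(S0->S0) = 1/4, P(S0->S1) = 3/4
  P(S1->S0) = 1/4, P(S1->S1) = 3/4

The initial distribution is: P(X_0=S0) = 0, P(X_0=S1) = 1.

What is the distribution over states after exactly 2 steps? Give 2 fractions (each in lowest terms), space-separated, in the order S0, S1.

Answer: 1/4 3/4

Derivation:
Propagating the distribution step by step (d_{t+1} = d_t * P):
d_0 = (S0=0, S1=1)
  d_1[S0] = 0*1/4 + 1*1/4 = 1/4
  d_1[S1] = 0*3/4 + 1*3/4 = 3/4
d_1 = (S0=1/4, S1=3/4)
  d_2[S0] = 1/4*1/4 + 3/4*1/4 = 1/4
  d_2[S1] = 1/4*3/4 + 3/4*3/4 = 3/4
d_2 = (S0=1/4, S1=3/4)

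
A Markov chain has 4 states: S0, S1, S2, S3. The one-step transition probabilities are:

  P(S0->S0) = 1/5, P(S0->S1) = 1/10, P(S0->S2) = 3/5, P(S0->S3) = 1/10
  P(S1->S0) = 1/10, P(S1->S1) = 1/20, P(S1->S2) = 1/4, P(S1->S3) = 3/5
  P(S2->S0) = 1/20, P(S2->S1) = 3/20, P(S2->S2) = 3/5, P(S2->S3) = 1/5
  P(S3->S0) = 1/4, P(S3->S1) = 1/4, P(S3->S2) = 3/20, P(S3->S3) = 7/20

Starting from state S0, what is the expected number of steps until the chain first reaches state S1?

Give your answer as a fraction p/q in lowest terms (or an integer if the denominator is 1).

Answer: 212/33

Derivation:
Let h_i = expected steps to first reach S1 from state i.
Boundary: h_S1 = 0.
First-step equations for the other states:
  h_S0 = 1 + 1/5*h_S0 + 1/10*h_S1 + 3/5*h_S2 + 1/10*h_S3
  h_S2 = 1 + 1/20*h_S0 + 3/20*h_S1 + 3/5*h_S2 + 1/5*h_S3
  h_S3 = 1 + 1/4*h_S0 + 1/4*h_S1 + 3/20*h_S2 + 7/20*h_S3

Substituting h_S1 = 0 and rearranging gives the linear system (I - Q) h = 1:
  [4/5, -3/5, -1/10] . (h_S0, h_S2, h_S3) = 1
  [-1/20, 2/5, -1/5] . (h_S0, h_S2, h_S3) = 1
  [-1/4, -3/20, 13/20] . (h_S0, h_S2, h_S3) = 1

Solving yields:
  h_S0 = 212/33
  h_S2 = 6
  h_S3 = 178/33

Starting state is S0, so the expected hitting time is h_S0 = 212/33.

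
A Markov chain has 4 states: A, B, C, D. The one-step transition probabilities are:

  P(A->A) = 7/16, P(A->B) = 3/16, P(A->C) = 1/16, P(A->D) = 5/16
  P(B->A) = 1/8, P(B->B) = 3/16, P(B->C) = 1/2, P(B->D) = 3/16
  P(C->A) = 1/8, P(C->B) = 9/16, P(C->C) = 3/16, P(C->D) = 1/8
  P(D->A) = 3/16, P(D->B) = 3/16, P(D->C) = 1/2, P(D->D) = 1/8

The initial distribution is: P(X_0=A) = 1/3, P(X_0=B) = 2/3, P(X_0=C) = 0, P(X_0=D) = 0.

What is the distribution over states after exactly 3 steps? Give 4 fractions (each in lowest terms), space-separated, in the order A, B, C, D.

Answer: 207/1024 303/1024 325/1024 189/1024

Derivation:
Propagating the distribution step by step (d_{t+1} = d_t * P):
d_0 = (A=1/3, B=2/3, C=0, D=0)
  d_1[A] = 1/3*7/16 + 2/3*1/8 + 0*1/8 + 0*3/16 = 11/48
  d_1[B] = 1/3*3/16 + 2/3*3/16 + 0*9/16 + 0*3/16 = 3/16
  d_1[C] = 1/3*1/16 + 2/3*1/2 + 0*3/16 + 0*1/2 = 17/48
  d_1[D] = 1/3*5/16 + 2/3*3/16 + 0*1/8 + 0*1/8 = 11/48
d_1 = (A=11/48, B=3/16, C=17/48, D=11/48)
  d_2[A] = 11/48*7/16 + 3/16*1/8 + 17/48*1/8 + 11/48*3/16 = 27/128
  d_2[B] = 11/48*3/16 + 3/16*3/16 + 17/48*9/16 + 11/48*3/16 = 41/128
  d_2[C] = 11/48*1/16 + 3/16*1/2 + 17/48*3/16 + 11/48*1/2 = 37/128
  d_2[D] = 11/48*5/16 + 3/16*3/16 + 17/48*1/8 + 11/48*1/8 = 23/128
d_2 = (A=27/128, B=41/128, C=37/128, D=23/128)
  d_3[A] = 27/128*7/16 + 41/128*1/8 + 37/128*1/8 + 23/128*3/16 = 207/1024
  d_3[B] = 27/128*3/16 + 41/128*3/16 + 37/128*9/16 + 23/128*3/16 = 303/1024
  d_3[C] = 27/128*1/16 + 41/128*1/2 + 37/128*3/16 + 23/128*1/2 = 325/1024
  d_3[D] = 27/128*5/16 + 41/128*3/16 + 37/128*1/8 + 23/128*1/8 = 189/1024
d_3 = (A=207/1024, B=303/1024, C=325/1024, D=189/1024)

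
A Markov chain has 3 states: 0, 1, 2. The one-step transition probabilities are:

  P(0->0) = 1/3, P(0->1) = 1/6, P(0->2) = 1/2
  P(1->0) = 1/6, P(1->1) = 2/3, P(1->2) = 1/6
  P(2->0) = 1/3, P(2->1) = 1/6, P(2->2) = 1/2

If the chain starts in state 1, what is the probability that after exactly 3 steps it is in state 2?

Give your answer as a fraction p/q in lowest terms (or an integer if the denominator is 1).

Computing P^3 by repeated multiplication:
P^1 =
  0: [1/3, 1/6, 1/2]
  1: [1/6, 2/3, 1/6]
  2: [1/3, 1/6, 1/2]
P^2 =
  0: [11/36, 1/4, 4/9]
  1: [2/9, 1/2, 5/18]
  2: [11/36, 1/4, 4/9]
P^3 =
  0: [7/24, 7/24, 5/12]
  1: [1/4, 5/12, 1/3]
  2: [7/24, 7/24, 5/12]

(P^3)[1 -> 2] = 1/3

Answer: 1/3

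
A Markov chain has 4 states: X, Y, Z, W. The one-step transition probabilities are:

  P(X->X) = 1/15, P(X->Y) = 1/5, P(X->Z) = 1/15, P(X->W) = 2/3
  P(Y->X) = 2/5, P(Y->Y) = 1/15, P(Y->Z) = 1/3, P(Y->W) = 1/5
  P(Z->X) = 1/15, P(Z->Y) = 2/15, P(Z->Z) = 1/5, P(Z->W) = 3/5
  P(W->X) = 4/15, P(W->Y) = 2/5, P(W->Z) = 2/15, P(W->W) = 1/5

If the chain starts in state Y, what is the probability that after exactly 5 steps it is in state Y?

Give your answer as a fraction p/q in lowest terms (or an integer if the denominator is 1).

Computing P^5 by repeated multiplication:
P^1 =
  X: [1/15, 1/5, 1/15, 2/3]
  Y: [2/5, 1/15, 1/3, 1/5]
  Z: [1/15, 2/15, 1/5, 3/5]
  W: [4/15, 2/5, 2/15, 1/5]
P^2 =
  X: [4/15, 68/225, 13/75, 58/225]
  Y: [29/225, 47/225, 32/225, 13/25]
  Z: [52/225, 13/45, 38/225, 14/45]
  W: [6/25, 8/45, 46/225, 17/45]
P^3 =
  X: [739/3375, 674/3375, 211/1125, 443/1125]
  Y: [811/3375, 4/15, 22/125, 214/675]
  Z: [152/675, 239/1125, 631/3375, 1267/3375]
  W: [136/675, 268/1125, 562/3375, 443/1125]
P^4 =
  X: [10732/50625, 12131/50625, 8666/50625, 19096/50625]
  Y: [739/3375, 3647/16875, 9233/50625, 19366/50625]
  Z: [3587/16875, 11861/50625, 2924/16875, 19231/50625]
  W: [3794/16875, 11942/50625, 9044/50625, 18257/50625]
P^5 =
  X: [168568/759375, 11749/50625, 135577/759375, 55799/151875]
  Y: [54476/253125, 178858/759375, 132221/759375, 31652/84375]
  Z: [167623/759375, 177074/759375, 44948/253125, 93278/253125]
  W: [165106/759375, 6434/28125, 134738/759375, 31757/84375]

(P^5)[Y -> Y] = 178858/759375

Answer: 178858/759375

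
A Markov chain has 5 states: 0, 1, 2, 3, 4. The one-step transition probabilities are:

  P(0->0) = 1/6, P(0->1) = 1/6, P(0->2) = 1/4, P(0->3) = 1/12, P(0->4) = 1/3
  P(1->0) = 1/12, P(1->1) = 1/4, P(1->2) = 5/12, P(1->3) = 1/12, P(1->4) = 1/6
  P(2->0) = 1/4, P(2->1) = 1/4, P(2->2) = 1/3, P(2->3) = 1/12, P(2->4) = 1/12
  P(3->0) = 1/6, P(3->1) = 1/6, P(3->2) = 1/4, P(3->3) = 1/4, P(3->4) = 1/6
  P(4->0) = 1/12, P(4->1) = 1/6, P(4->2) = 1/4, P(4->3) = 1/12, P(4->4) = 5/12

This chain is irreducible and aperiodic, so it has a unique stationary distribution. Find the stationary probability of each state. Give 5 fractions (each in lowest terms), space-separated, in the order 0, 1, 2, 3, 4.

The stationary distribution satisfies pi = pi * P, i.e.:
  pi_0 = 1/6*pi_0 + 1/12*pi_1 + 1/4*pi_2 + 1/6*pi_3 + 1/12*pi_4
  pi_1 = 1/6*pi_0 + 1/4*pi_1 + 1/4*pi_2 + 1/6*pi_3 + 1/6*pi_4
  pi_2 = 1/4*pi_0 + 5/12*pi_1 + 1/3*pi_2 + 1/4*pi_3 + 1/4*pi_4
  pi_3 = 1/12*pi_0 + 1/12*pi_1 + 1/12*pi_2 + 1/4*pi_3 + 1/12*pi_4
  pi_4 = 1/3*pi_0 + 1/6*pi_1 + 1/12*pi_2 + 1/6*pi_3 + 5/12*pi_4
with normalization: pi_0 + pi_1 + pi_2 + pi_3 + pi_4 = 1.

Using the first 4 balance equations plus normalization, the linear system A*pi = b is:
  [-5/6, 1/12, 1/4, 1/6, 1/12] . pi = 0
  [1/6, -3/4, 1/4, 1/6, 1/6] . pi = 0
  [1/4, 5/12, -2/3, 1/4, 1/4] . pi = 0
  [1/12, 1/12, 1/12, -3/4, 1/12] . pi = 0
  [1, 1, 1, 1, 1] . pi = 1

Solving yields:
  pi_0 = 2049/13090
  pi_1 = 25/119
  pi_2 = 37/119
  pi_3 = 1/10
  pi_4 = 208/935

Verification (pi * P):
  2049/13090*1/6 + 25/119*1/12 + 37/119*1/4 + 1/10*1/6 + 208/935*1/12 = 2049/13090 = pi_0  (ok)
  2049/13090*1/6 + 25/119*1/4 + 37/119*1/4 + 1/10*1/6 + 208/935*1/6 = 25/119 = pi_1  (ok)
  2049/13090*1/4 + 25/119*5/12 + 37/119*1/3 + 1/10*1/4 + 208/935*1/4 = 37/119 = pi_2  (ok)
  2049/13090*1/12 + 25/119*1/12 + 37/119*1/12 + 1/10*1/4 + 208/935*1/12 = 1/10 = pi_3  (ok)
  2049/13090*1/3 + 25/119*1/6 + 37/119*1/12 + 1/10*1/6 + 208/935*5/12 = 208/935 = pi_4  (ok)

Answer: 2049/13090 25/119 37/119 1/10 208/935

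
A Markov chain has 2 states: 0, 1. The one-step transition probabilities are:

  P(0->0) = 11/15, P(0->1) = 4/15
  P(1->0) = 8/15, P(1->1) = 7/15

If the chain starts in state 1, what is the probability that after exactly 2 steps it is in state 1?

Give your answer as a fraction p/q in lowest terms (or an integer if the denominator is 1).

Computing P^2 by repeated multiplication:
P^1 =
  0: [11/15, 4/15]
  1: [8/15, 7/15]
P^2 =
  0: [17/25, 8/25]
  1: [16/25, 9/25]

(P^2)[1 -> 1] = 9/25

Answer: 9/25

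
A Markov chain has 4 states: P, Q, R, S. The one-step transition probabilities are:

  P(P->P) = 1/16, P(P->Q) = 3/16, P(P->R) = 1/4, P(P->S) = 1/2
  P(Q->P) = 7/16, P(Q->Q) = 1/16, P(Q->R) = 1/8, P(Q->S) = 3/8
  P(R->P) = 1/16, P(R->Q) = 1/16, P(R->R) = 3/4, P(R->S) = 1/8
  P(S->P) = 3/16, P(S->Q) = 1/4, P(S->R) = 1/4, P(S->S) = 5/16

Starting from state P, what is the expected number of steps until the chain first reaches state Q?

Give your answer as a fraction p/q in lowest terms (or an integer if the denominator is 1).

Let h_i = expected steps to first reach Q from state i.
Boundary: h_Q = 0.
First-step equations for the other states:
  h_P = 1 + 1/16*h_P + 3/16*h_Q + 1/4*h_R + 1/2*h_S
  h_R = 1 + 1/16*h_P + 1/16*h_Q + 3/4*h_R + 1/8*h_S
  h_S = 1 + 3/16*h_P + 1/4*h_Q + 1/4*h_R + 5/16*h_S

Substituting h_Q = 0 and rearranging gives the linear system (I - Q) h = 1:
  [15/16, -1/4, -1/2] . (h_P, h_R, h_S) = 1
  [-1/16, 1/4, -1/8] . (h_P, h_R, h_S) = 1
  [-3/16, -1/4, 11/16] . (h_P, h_R, h_S) = 1

Solving yields:
  h_P = 304/43
  h_R = 392/43
  h_S = 288/43

Starting state is P, so the expected hitting time is h_P = 304/43.

Answer: 304/43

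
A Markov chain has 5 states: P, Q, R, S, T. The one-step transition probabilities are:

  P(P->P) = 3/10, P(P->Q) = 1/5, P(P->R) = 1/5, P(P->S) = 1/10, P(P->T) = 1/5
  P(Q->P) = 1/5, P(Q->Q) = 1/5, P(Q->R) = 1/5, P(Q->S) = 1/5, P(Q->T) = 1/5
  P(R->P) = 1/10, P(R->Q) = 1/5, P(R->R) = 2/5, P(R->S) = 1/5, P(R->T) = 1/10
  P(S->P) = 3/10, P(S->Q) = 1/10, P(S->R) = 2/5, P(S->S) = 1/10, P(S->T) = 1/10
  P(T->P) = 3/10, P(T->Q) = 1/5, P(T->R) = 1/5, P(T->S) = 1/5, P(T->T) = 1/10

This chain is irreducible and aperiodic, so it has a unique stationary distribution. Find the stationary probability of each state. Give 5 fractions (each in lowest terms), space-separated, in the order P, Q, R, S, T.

Answer: 245/1096 403/2192 1273/4384 177/1096 617/4384

Derivation:
The stationary distribution satisfies pi = pi * P, i.e.:
  pi_P = 3/10*pi_P + 1/5*pi_Q + 1/10*pi_R + 3/10*pi_S + 3/10*pi_T
  pi_Q = 1/5*pi_P + 1/5*pi_Q + 1/5*pi_R + 1/10*pi_S + 1/5*pi_T
  pi_R = 1/5*pi_P + 1/5*pi_Q + 2/5*pi_R + 2/5*pi_S + 1/5*pi_T
  pi_S = 1/10*pi_P + 1/5*pi_Q + 1/5*pi_R + 1/10*pi_S + 1/5*pi_T
  pi_T = 1/5*pi_P + 1/5*pi_Q + 1/10*pi_R + 1/10*pi_S + 1/10*pi_T
with normalization: pi_P + pi_Q + pi_R + pi_S + pi_T = 1.

Using the first 4 balance equations plus normalization, the linear system A*pi = b is:
  [-7/10, 1/5, 1/10, 3/10, 3/10] . pi = 0
  [1/5, -4/5, 1/5, 1/10, 1/5] . pi = 0
  [1/5, 1/5, -3/5, 2/5, 1/5] . pi = 0
  [1/10, 1/5, 1/5, -9/10, 1/5] . pi = 0
  [1, 1, 1, 1, 1] . pi = 1

Solving yields:
  pi_P = 245/1096
  pi_Q = 403/2192
  pi_R = 1273/4384
  pi_S = 177/1096
  pi_T = 617/4384

Verification (pi * P):
  245/1096*3/10 + 403/2192*1/5 + 1273/4384*1/10 + 177/1096*3/10 + 617/4384*3/10 = 245/1096 = pi_P  (ok)
  245/1096*1/5 + 403/2192*1/5 + 1273/4384*1/5 + 177/1096*1/10 + 617/4384*1/5 = 403/2192 = pi_Q  (ok)
  245/1096*1/5 + 403/2192*1/5 + 1273/4384*2/5 + 177/1096*2/5 + 617/4384*1/5 = 1273/4384 = pi_R  (ok)
  245/1096*1/10 + 403/2192*1/5 + 1273/4384*1/5 + 177/1096*1/10 + 617/4384*1/5 = 177/1096 = pi_S  (ok)
  245/1096*1/5 + 403/2192*1/5 + 1273/4384*1/10 + 177/1096*1/10 + 617/4384*1/10 = 617/4384 = pi_T  (ok)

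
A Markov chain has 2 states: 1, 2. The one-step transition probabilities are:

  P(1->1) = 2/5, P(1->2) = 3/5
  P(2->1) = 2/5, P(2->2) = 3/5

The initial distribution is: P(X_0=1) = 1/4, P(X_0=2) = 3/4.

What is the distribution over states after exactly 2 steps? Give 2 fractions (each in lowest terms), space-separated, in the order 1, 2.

Propagating the distribution step by step (d_{t+1} = d_t * P):
d_0 = (1=1/4, 2=3/4)
  d_1[1] = 1/4*2/5 + 3/4*2/5 = 2/5
  d_1[2] = 1/4*3/5 + 3/4*3/5 = 3/5
d_1 = (1=2/5, 2=3/5)
  d_2[1] = 2/5*2/5 + 3/5*2/5 = 2/5
  d_2[2] = 2/5*3/5 + 3/5*3/5 = 3/5
d_2 = (1=2/5, 2=3/5)

Answer: 2/5 3/5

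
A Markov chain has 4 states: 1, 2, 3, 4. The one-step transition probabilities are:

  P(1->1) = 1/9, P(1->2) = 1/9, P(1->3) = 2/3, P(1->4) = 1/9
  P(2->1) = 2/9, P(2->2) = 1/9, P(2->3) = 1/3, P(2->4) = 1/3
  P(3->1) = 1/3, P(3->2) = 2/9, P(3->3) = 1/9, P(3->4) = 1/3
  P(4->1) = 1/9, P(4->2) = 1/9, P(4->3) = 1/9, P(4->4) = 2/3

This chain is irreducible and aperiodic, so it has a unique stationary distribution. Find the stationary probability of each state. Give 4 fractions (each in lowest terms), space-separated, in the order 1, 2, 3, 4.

Answer: 111/616 85/616 149/616 271/616

Derivation:
The stationary distribution satisfies pi = pi * P, i.e.:
  pi_1 = 1/9*pi_1 + 2/9*pi_2 + 1/3*pi_3 + 1/9*pi_4
  pi_2 = 1/9*pi_1 + 1/9*pi_2 + 2/9*pi_3 + 1/9*pi_4
  pi_3 = 2/3*pi_1 + 1/3*pi_2 + 1/9*pi_3 + 1/9*pi_4
  pi_4 = 1/9*pi_1 + 1/3*pi_2 + 1/3*pi_3 + 2/3*pi_4
with normalization: pi_1 + pi_2 + pi_3 + pi_4 = 1.

Using the first 3 balance equations plus normalization, the linear system A*pi = b is:
  [-8/9, 2/9, 1/3, 1/9] . pi = 0
  [1/9, -8/9, 2/9, 1/9] . pi = 0
  [2/3, 1/3, -8/9, 1/9] . pi = 0
  [1, 1, 1, 1] . pi = 1

Solving yields:
  pi_1 = 111/616
  pi_2 = 85/616
  pi_3 = 149/616
  pi_4 = 271/616

Verification (pi * P):
  111/616*1/9 + 85/616*2/9 + 149/616*1/3 + 271/616*1/9 = 111/616 = pi_1  (ok)
  111/616*1/9 + 85/616*1/9 + 149/616*2/9 + 271/616*1/9 = 85/616 = pi_2  (ok)
  111/616*2/3 + 85/616*1/3 + 149/616*1/9 + 271/616*1/9 = 149/616 = pi_3  (ok)
  111/616*1/9 + 85/616*1/3 + 149/616*1/3 + 271/616*2/3 = 271/616 = pi_4  (ok)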